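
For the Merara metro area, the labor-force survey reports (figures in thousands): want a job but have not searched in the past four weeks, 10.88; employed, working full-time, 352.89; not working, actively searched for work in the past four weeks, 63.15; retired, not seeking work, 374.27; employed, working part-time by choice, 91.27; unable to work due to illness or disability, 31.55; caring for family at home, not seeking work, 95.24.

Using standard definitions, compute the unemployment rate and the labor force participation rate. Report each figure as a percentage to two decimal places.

Employed = 352.89 + 91.27 = 444.16 thousand.
Unemployed = 63.15 thousand.
Labor force = 444.16 + 63.15 = 507.31 thousand.
Not in labor force = 10.88 + 374.27 + 31.55 + 95.24 = 511.94 thousand (those not working and not actively searching are outside the labor force — including those who want a job but have given up searching).
Civilian working-age population = 507.31 + 511.94 = 1,019.25 thousand.
Unemployment rate = 63.15 / 507.31 = 12.45%.
Labor force participation rate = 507.31 / 1,019.25 = 49.77%.

Unemployment rate ≈ 12.45%; labor force participation rate ≈ 49.77%.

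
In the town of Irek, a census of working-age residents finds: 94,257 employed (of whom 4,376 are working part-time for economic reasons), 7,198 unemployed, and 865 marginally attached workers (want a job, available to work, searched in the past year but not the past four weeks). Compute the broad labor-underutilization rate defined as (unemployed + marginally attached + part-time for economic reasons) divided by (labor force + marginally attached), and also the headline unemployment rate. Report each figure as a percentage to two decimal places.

Broad underutilization rate ≈ 12.16%; headline unemployment rate ≈ 7.09%.

Labor force = 94,257 + 7,198 = 101,455.
Numerator = 7,198 + 865 + 4,376 = 12,439.
Denominator = 101,455 + 865 = 102,320.
Broad rate = 12,439 / 102,320 = 12.16%.
Headline unemployment rate = 7,198 / 101,455 = 7.09%.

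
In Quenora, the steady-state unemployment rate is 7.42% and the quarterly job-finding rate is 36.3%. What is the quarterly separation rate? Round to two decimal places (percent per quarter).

Separation rate ≈ 2.91% per quarter.

From u* = s/(s+f): s = u·f/(1−u).
s = 0.0742 × 36.3 / (1 − 0.0742) = 2.6935 / 0.9258 ≈ 2.91% per quarter.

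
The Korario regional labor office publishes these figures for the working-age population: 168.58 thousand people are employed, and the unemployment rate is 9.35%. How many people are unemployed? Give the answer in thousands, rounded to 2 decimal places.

Let U be the number unemployed. The labor force is E + U, and U/(E+U) = 0.0935.
So U = 0.0935 × 168.58 / (1 − 0.0935) = 15.7622 / 0.9065 ≈ 17.39 thousand.

About 17.39 thousand are unemployed.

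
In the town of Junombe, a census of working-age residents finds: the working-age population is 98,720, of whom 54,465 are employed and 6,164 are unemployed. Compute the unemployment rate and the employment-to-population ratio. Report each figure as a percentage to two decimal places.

Unemployment rate ≈ 10.17%; employment-population ratio ≈ 55.17%.

Labor force = employed + unemployed = 54,465 + 6,164 = 60,629.
Unemployment rate = 6,164 / 60,629 = 10.17%.
Employment-population ratio = 54,465 / 98,720 = 55.17%.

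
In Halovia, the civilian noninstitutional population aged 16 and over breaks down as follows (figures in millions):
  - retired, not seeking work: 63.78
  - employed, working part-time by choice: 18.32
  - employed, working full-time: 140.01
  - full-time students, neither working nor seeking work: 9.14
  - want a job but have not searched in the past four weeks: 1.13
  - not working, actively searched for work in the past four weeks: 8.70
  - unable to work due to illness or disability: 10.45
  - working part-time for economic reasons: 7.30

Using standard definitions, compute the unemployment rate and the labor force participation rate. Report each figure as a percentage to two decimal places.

Employed = 18.32 + 140.01 + 7.30 = 165.63 million (anyone who worked, including part-time for economic reasons, counts as employed).
Unemployed = 8.70 million.
Labor force = 165.63 + 8.70 = 174.33 million.
Not in labor force = 63.78 + 9.14 + 1.13 + 10.45 = 84.50 million (those not working and not actively searching are outside the labor force — including those who want a job but have given up searching).
Civilian working-age population = 174.33 + 84.50 = 258.83 million.
Unemployment rate = 8.70 / 174.33 = 4.99%.
Labor force participation rate = 174.33 / 258.83 = 67.35%.

Unemployment rate ≈ 4.99%; labor force participation rate ≈ 67.35%.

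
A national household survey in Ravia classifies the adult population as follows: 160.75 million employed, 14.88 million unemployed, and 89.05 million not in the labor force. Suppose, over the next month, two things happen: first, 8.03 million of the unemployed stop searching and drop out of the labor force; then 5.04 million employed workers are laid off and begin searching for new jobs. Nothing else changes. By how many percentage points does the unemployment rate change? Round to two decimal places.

The unemployment rate changes by −1.38 percentage points.

Initially, labor force = 160.75 + 14.88 = 175.63 million, so u = 14.88/175.63 = 8.47%.
After the first change, unemployed and labor force both fall by 8.03 → E = 160.75, U = 6.85, labor force = 167.60 million.
After the second change, employed falls and unemployed rises by 5.04; labor force unchanged → E = 155.71, U = 11.89, labor force = 167.60 million.
New unemployment rate = 11.89 / 167.60 = 7.09%.
Change = 7.09% − 8.47% = −1.38 percentage points.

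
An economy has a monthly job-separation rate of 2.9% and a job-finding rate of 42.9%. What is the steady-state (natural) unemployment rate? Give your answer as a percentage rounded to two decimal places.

At steady state the flows balance: s·E = f·U, so U/(E+U) = s/(s+f).
u* = 2.9 / (2.9 + 42.9) = 2.9 / 45.80 = 6.33%.

Steady-state unemployment rate ≈ 6.33%.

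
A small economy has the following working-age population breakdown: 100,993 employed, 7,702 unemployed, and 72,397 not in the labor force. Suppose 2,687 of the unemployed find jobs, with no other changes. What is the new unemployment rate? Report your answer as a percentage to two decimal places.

New unemployment rate ≈ 4.61%.

Initially, labor force = 100,993 + 7,702 = 108,695, so u = 7,702/108,695 = 7.09%.
After the change, unemployed falls and employed rises by 2,687; labor force unchanged → E = 103,680, U = 5,015, labor force = 108,695.
New unemployment rate = 5,015 / 108,695 = 4.61%.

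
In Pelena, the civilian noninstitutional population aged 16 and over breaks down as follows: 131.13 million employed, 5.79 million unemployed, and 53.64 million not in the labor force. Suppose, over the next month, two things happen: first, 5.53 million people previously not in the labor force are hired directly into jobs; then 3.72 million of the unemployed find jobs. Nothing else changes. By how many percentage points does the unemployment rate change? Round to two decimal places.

The unemployment rate changes by −2.78 percentage points.

Initially, labor force = 131.13 + 5.79 = 136.92 million, so u = 5.79/136.92 = 4.23%.
After the first change, employed and labor force both rise by 5.53; unemployed unchanged → E = 136.66, U = 5.79, labor force = 142.45 million.
After the second change, unemployed falls and employed rises by 3.72; labor force unchanged → E = 140.38, U = 2.07, labor force = 142.45 million.
New unemployment rate = 2.07 / 142.45 = 1.45%.
Change = 1.45% − 4.23% = −2.78 percentage points.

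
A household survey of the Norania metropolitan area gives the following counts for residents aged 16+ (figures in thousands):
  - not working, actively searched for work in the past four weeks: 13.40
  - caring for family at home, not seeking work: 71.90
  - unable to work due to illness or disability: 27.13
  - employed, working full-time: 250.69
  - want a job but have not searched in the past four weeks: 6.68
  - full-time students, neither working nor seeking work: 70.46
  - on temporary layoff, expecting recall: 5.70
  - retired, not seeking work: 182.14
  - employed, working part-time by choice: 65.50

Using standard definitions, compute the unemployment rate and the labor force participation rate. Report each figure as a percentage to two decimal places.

Employed = 250.69 + 65.50 = 316.19 thousand.
Unemployed = 13.40 + 5.70 = 19.10 thousand (jobless and actively searching, or on temporary layoff).
Labor force = 316.19 + 19.10 = 335.29 thousand.
Not in labor force = 71.90 + 27.13 + 6.68 + 70.46 + 182.14 = 358.31 thousand (those not working and not actively searching are outside the labor force — including those who want a job but have given up searching).
Civilian working-age population = 335.29 + 358.31 = 693.60 thousand.
Unemployment rate = 19.10 / 335.29 = 5.70%.
Labor force participation rate = 335.29 / 693.60 = 48.34%.

Unemployment rate ≈ 5.70%; labor force participation rate ≈ 48.34%.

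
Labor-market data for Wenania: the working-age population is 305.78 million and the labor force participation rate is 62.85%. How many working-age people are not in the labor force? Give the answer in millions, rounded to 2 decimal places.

About 113.60 million are not in the labor force.

Share not in the labor force = 1 − 0.6285 = 0.3715.
Not in labor force = 0.3715 × 305.78 ≈ 113.60 million.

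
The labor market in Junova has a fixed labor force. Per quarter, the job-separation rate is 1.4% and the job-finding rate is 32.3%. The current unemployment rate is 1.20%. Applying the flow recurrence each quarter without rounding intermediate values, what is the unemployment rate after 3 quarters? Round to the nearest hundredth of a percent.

Unemployment rate after three quarters ≈ 3.29%.

With a fixed labor force, u_{t+1} = u_t + s·(1−u_t) − f·u_t = u_t·(1−s−f) + s.
Here 1−s−f = 0.663 and s = 0.014.
u_1 = 0.012000 × 0.663 + 0.014 = 0.021956.
u_2 = 0.021956 × 0.663 + 0.014 = 0.028557.
u_3 = 0.028557 × 0.663 + 0.014 = 0.032933.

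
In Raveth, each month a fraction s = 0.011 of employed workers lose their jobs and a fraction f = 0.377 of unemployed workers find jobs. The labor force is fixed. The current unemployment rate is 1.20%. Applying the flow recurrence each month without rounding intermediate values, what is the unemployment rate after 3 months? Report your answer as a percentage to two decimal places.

Unemployment rate after three months ≈ 2.46%.

With a fixed labor force, u_{t+1} = u_t + s·(1−u_t) − f·u_t = u_t·(1−s−f) + s.
Here 1−s−f = 0.612 and s = 0.011.
u_1 = 0.012000 × 0.612 + 0.011 = 0.018344.
u_2 = 0.018344 × 0.612 + 0.011 = 0.022227.
u_3 = 0.022227 × 0.612 + 0.011 = 0.024603.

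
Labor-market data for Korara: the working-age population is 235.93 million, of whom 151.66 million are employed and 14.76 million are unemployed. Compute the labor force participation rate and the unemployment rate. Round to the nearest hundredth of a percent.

Labor force participation rate ≈ 70.54%; unemployment rate ≈ 8.87%.

Labor force = employed + unemployed = 151.66 + 14.76 = 166.42 million.
Unemployment rate = 14.76 / 166.42 = 8.87%.
Labor force participation rate = 166.42 / 235.93 = 70.54%.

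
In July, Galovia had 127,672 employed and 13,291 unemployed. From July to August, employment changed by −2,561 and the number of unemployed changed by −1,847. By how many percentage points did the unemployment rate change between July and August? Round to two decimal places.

July: labor force = 127,672 + 13,291 = 140,963; u = 13,291/140,963 = 9.43%.
August: labor force = 125,111 + 11,444 = 136,555; u = 11,444/136,555 = 8.38%.
Change = 8.38% − 9.43% = −1.05 pp.

The unemployment rate changed by −1.05 percentage points.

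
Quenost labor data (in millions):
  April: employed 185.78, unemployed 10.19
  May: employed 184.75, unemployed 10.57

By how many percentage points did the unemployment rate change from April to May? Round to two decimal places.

April: labor force = 185.78 + 10.19 = 195.97; u = 10.19/195.97 = 5.20%.
May: labor force = 184.75 + 10.57 = 195.32; u = 10.57/195.32 = 5.41%.
Change = 5.41% − 5.20% = +0.21 pp.

The unemployment rate changed by +0.21 percentage points.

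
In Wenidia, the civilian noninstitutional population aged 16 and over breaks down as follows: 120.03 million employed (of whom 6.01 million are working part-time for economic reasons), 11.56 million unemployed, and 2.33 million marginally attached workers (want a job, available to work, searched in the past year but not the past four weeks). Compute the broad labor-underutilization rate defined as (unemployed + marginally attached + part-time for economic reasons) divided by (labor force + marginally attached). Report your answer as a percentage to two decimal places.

Broad underutilization rate ≈ 14.86%.

Labor force = 120.03 + 11.56 = 131.59 million.
Numerator = 11.56 + 2.33 + 6.01 = 19.90 million.
Denominator = 131.59 + 2.33 = 133.92 million.
Broad rate = 19.90 / 133.92 = 14.86%.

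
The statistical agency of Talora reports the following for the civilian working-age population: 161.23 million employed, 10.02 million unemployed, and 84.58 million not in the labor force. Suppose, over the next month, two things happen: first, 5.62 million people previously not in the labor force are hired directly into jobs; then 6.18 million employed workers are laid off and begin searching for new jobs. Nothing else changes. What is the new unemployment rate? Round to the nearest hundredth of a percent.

Initially, labor force = 161.23 + 10.02 = 171.25 million, so u = 10.02/171.25 = 5.85%.
After the first change, employed and labor force both rise by 5.62; unemployed unchanged → E = 166.85, U = 10.02, labor force = 176.87 million.
After the second change, employed falls and unemployed rises by 6.18; labor force unchanged → E = 160.67, U = 16.20, labor force = 176.87 million.
New unemployment rate = 16.20 / 176.87 = 9.16%.

New unemployment rate ≈ 9.16%.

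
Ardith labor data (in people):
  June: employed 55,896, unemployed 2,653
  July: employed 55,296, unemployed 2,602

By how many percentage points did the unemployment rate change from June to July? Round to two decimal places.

June: labor force = 55,896 + 2,653 = 58,549; u = 2,653/58,549 = 4.53%.
July: labor force = 55,296 + 2,602 = 57,898; u = 2,602/57,898 = 4.49%.
Change = 4.49% − 4.53% = −0.04 pp.

The unemployment rate changed by −0.04 percentage points.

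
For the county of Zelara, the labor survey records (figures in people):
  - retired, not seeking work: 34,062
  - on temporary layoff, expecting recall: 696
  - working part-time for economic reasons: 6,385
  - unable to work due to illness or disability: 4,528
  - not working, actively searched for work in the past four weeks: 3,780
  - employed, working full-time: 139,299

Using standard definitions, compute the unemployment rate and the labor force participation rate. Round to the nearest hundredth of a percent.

Unemployment rate ≈ 2.98%; labor force participation rate ≈ 79.55%.

Employed = 6,385 + 139,299 = 145,684 (anyone who worked, including part-time for economic reasons, counts as employed).
Unemployed = 696 + 3,780 = 4,476 (jobless and actively searching, or on temporary layoff).
Labor force = 145,684 + 4,476 = 150,160.
Not in labor force = 34,062 + 4,528 = 38,590 (those not working and not actively searching are outside the labor force).
Civilian working-age population = 150,160 + 38,590 = 188,750.
Unemployment rate = 4,476 / 150,160 = 2.98%.
Labor force participation rate = 150,160 / 188,750 = 79.55%.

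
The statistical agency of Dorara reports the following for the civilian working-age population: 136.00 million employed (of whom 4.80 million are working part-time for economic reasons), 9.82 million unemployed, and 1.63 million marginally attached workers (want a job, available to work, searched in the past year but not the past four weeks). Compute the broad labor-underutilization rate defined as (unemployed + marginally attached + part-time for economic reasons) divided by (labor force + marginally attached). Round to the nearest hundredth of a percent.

Broad underutilization rate ≈ 11.02%.

Labor force = 136.00 + 9.82 = 145.82 million.
Numerator = 9.82 + 1.63 + 4.80 = 16.25 million.
Denominator = 145.82 + 1.63 = 147.45 million.
Broad rate = 16.25 / 147.45 = 11.02%.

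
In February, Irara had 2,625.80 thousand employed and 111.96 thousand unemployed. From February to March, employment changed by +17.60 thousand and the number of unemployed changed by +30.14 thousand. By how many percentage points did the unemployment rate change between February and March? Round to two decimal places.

The unemployment rate changed by +1.01 percentage points.

February: labor force = 2,625.80 + 111.96 = 2,737.76; u = 111.96/2,737.76 = 4.09%.
March: labor force = 2,643.40 + 142.10 = 2,785.50; u = 142.10/2,785.50 = 5.10%.
Change = 5.10% − 4.09% = +1.01 pp.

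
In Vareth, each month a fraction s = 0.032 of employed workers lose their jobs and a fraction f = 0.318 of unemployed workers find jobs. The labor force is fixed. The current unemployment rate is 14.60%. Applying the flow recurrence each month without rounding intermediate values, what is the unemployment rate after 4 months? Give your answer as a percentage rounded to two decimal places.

Unemployment rate after four months ≈ 10.12%.

With a fixed labor force, u_{t+1} = u_t + s·(1−u_t) − f·u_t = u_t·(1−s−f) + s.
Here 1−s−f = 0.650 and s = 0.032.
u_1 = 0.146000 × 0.650 + 0.032 = 0.126900.
u_2 = 0.126900 × 0.650 + 0.032 = 0.114485.
u_3 = 0.114485 × 0.650 + 0.032 = 0.106415.
u_4 = 0.106415 × 0.650 + 0.032 = 0.101170.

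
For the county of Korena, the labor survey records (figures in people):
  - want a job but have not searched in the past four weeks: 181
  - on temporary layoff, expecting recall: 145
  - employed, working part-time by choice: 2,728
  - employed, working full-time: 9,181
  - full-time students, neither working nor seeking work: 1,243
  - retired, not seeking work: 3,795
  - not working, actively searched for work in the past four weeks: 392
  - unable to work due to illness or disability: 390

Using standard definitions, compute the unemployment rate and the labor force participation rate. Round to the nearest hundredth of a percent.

Unemployment rate ≈ 4.31%; labor force participation rate ≈ 68.93%.

Employed = 2,728 + 9,181 = 11,909.
Unemployed = 145 + 392 = 537 (jobless and actively searching, or on temporary layoff).
Labor force = 11,909 + 537 = 12,446.
Not in labor force = 181 + 1,243 + 3,795 + 390 = 5,609 (those not working and not actively searching are outside the labor force — including those who want a job but have given up searching).
Civilian working-age population = 12,446 + 5,609 = 18,055.
Unemployment rate = 537 / 12,446 = 4.31%.
Labor force participation rate = 12,446 / 18,055 = 68.93%.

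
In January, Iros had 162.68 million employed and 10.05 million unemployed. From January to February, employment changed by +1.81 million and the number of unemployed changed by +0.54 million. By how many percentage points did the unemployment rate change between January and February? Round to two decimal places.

The unemployment rate changed by +0.23 percentage points.

January: labor force = 162.68 + 10.05 = 172.73; u = 10.05/172.73 = 5.82%.
February: labor force = 164.49 + 10.59 = 175.08; u = 10.59/175.08 = 6.05%.
Change = 6.05% − 5.82% = +0.23 pp.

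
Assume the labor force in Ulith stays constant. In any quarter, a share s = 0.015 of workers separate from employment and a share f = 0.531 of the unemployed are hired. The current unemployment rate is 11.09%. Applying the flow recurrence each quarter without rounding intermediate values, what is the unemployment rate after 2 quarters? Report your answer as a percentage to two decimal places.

Unemployment rate after two quarters ≈ 4.47%.

With a fixed labor force, u_{t+1} = u_t + s·(1−u_t) − f·u_t = u_t·(1−s−f) + s.
Here 1−s−f = 0.454 and s = 0.015.
u_1 = 0.110900 × 0.454 + 0.015 = 0.065349.
u_2 = 0.065349 × 0.454 + 0.015 = 0.044668.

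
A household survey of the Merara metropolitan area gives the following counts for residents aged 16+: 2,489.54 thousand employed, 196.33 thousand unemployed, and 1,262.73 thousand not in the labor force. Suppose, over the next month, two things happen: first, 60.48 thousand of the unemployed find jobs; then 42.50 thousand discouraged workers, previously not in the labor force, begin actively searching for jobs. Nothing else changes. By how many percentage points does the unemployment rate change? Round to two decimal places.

The unemployment rate changes by −0.77 percentage points.

Initially, labor force = 2,489.54 + 196.33 = 2,685.87 thousand, so u = 196.33/2,685.87 = 7.31%.
After the first change, unemployed falls and employed rises by 60.48; labor force unchanged → E = 2,550.02, U = 135.85, labor force = 2,685.87 thousand.
After the second change, unemployed and labor force both rise by 42.50 → E = 2,550.02, U = 178.35, labor force = 2,728.37 thousand.
New unemployment rate = 178.35 / 2,728.37 = 6.54%.
Change = 6.54% − 7.31% = −0.77 percentage points.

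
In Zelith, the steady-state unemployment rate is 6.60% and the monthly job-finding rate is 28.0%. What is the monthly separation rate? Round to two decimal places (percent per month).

Separation rate ≈ 1.98% per month.

From u* = s/(s+f): s = u·f/(1−u).
s = 0.0660 × 28.0 / (1 − 0.0660) = 1.8480 / 0.9340 ≈ 1.98% per month.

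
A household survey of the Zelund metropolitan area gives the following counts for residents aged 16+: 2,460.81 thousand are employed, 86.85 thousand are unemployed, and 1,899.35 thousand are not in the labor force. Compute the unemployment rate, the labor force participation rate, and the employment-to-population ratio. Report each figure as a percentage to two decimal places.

Unemployment rate ≈ 3.41%; labor force participation rate ≈ 57.29%; employment-population ratio ≈ 55.34%.

Labor force = employed + unemployed = 2,460.81 + 86.85 = 2,547.66 thousand.
Working-age population = 2,547.66 + 1,899.35 = 4,447.01 thousand.
Unemployment rate = 86.85 / 2,547.66 = 3.41%.
Labor force participation rate = 2,547.66 / 4,447.01 = 57.29%.
Employment-population ratio = 2,460.81 / 4,447.01 = 55.34%.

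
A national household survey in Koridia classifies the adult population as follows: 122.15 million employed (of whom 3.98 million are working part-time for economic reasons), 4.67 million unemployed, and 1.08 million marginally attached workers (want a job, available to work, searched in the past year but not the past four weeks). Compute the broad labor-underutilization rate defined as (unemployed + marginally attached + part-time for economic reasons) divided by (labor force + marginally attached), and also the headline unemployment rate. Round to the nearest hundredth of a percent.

Labor force = 122.15 + 4.67 = 126.82 million.
Numerator = 4.67 + 1.08 + 3.98 = 9.73 million.
Denominator = 126.82 + 1.08 = 127.90 million.
Broad rate = 9.73 / 127.90 = 7.61%.
Headline unemployment rate = 4.67 / 126.82 = 3.68%.

Broad underutilization rate ≈ 7.61%; headline unemployment rate ≈ 3.68%.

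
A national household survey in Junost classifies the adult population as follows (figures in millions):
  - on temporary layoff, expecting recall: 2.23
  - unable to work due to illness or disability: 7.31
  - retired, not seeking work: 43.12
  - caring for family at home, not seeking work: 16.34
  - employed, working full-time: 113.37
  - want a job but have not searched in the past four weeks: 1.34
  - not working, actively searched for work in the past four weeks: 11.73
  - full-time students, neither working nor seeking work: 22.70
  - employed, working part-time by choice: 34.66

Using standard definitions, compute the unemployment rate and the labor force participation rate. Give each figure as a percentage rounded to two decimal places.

Unemployment rate ≈ 8.62%; labor force participation rate ≈ 64.08%.

Employed = 113.37 + 34.66 = 148.03 million.
Unemployed = 2.23 + 11.73 = 13.96 million (jobless and actively searching, or on temporary layoff).
Labor force = 148.03 + 13.96 = 161.99 million.
Not in labor force = 7.31 + 43.12 + 16.34 + 1.34 + 22.70 = 90.81 million (those not working and not actively searching are outside the labor force — including those who want a job but have given up searching).
Civilian working-age population = 161.99 + 90.81 = 252.80 million.
Unemployment rate = 13.96 / 161.99 = 8.62%.
Labor force participation rate = 161.99 / 252.80 = 64.08%.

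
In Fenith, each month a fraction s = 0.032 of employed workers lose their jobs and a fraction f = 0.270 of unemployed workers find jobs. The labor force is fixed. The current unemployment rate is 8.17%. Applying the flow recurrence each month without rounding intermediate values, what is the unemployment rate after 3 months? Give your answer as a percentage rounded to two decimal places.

Unemployment rate after three months ≈ 9.77%.

With a fixed labor force, u_{t+1} = u_t + s·(1−u_t) − f·u_t = u_t·(1−s−f) + s.
Here 1−s−f = 0.698 and s = 0.032.
u_1 = 0.081700 × 0.698 + 0.032 = 0.089027.
u_2 = 0.089027 × 0.698 + 0.032 = 0.094141.
u_3 = 0.094141 × 0.698 + 0.032 = 0.097710.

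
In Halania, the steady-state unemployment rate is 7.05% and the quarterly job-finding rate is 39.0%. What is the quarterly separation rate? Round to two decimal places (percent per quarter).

Separation rate ≈ 2.96% per quarter.

From u* = s/(s+f): s = u·f/(1−u).
s = 0.0705 × 39.0 / (1 − 0.0705) = 2.7495 / 0.9295 ≈ 2.96% per quarter.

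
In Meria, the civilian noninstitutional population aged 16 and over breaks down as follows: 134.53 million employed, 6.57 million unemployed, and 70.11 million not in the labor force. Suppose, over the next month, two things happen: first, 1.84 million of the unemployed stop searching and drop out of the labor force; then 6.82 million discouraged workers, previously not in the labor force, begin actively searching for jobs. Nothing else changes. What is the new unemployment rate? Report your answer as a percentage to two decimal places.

New unemployment rate ≈ 7.91%.

Initially, labor force = 134.53 + 6.57 = 141.10 million, so u = 6.57/141.10 = 4.66%.
After the first change, unemployed and labor force both fall by 1.84 → E = 134.53, U = 4.73, labor force = 139.26 million.
After the second change, unemployed and labor force both rise by 6.82 → E = 134.53, U = 11.55, labor force = 146.08 million.
New unemployment rate = 11.55 / 146.08 = 7.91%.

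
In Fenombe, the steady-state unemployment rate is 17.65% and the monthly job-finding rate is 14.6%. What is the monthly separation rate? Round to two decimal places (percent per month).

From u* = s/(s+f): s = u·f/(1−u).
s = 0.1765 × 14.6 / (1 − 0.1765) = 2.5769 / 0.8235 ≈ 3.13% per month.

Separation rate ≈ 3.13% per month.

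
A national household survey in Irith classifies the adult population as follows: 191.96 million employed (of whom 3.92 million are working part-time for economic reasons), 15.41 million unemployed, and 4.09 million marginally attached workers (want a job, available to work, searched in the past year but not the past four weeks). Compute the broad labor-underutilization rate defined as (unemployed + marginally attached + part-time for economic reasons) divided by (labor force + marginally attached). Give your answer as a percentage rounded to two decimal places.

Labor force = 191.96 + 15.41 = 207.37 million.
Numerator = 15.41 + 4.09 + 3.92 = 23.42 million.
Denominator = 207.37 + 4.09 = 211.46 million.
Broad rate = 23.42 / 211.46 = 11.08%.

Broad underutilization rate ≈ 11.08%.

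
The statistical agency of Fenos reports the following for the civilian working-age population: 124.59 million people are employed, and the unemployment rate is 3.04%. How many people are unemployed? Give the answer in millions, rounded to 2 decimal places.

Let U be the number unemployed. The labor force is E + U, and U/(E+U) = 0.0304.
So U = 0.0304 × 124.59 / (1 − 0.0304) = 3.7875 / 0.9696 ≈ 3.91 million.

About 3.91 million are unemployed.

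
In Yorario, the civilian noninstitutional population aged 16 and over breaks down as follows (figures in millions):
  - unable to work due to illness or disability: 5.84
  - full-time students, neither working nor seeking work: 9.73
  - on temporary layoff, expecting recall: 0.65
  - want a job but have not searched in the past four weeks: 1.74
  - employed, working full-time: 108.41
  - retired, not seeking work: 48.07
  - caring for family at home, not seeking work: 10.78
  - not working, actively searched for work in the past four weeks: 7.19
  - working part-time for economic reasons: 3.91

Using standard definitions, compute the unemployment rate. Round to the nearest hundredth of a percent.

Unemployment rate ≈ 6.52%.

Employed = 108.41 + 3.91 = 112.32 million (anyone who worked, including part-time for economic reasons, counts as employed).
Unemployed = 0.65 + 7.19 = 7.84 million (jobless and actively searching, or on temporary layoff).
Labor force = 112.32 + 7.84 = 120.16 million.
Unemployment rate = 7.84 / 120.16 = 6.52%.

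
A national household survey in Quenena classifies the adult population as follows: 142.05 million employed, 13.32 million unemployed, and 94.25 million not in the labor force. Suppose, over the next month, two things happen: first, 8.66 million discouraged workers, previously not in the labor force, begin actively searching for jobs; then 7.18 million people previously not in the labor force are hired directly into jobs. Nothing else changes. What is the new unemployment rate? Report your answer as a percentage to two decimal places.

New unemployment rate ≈ 12.84%.

Initially, labor force = 142.05 + 13.32 = 155.37 million, so u = 13.32/155.37 = 8.57%.
After the first change, unemployed and labor force both rise by 8.66 → E = 142.05, U = 21.98, labor force = 164.03 million.
After the second change, employed and labor force both rise by 7.18; unemployed unchanged → E = 149.23, U = 21.98, labor force = 171.21 million.
New unemployment rate = 21.98 / 171.21 = 12.84%.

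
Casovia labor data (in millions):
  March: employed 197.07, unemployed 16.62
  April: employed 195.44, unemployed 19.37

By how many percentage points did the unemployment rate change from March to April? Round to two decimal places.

The unemployment rate changed by +1.24 percentage points.

March: labor force = 197.07 + 16.62 = 213.69; u = 16.62/213.69 = 7.78%.
April: labor force = 195.44 + 19.37 = 214.81; u = 19.37/214.81 = 9.02%.
Change = 9.02% − 7.78% = +1.24 pp.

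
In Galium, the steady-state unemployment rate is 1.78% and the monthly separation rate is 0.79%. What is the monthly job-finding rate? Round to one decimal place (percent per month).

From u* = s/(s+f): f = s·(1−u)/u.
f = 0.79 × (1 − 0.0178) / 0.0178 = 0.7759 / 0.0178 ≈ 43.6% per month.

Job-finding rate ≈ 43.6% per month.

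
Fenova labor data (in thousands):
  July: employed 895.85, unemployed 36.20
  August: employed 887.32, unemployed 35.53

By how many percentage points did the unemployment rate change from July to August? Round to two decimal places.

The unemployment rate changed by −0.03 percentage points.

July: labor force = 895.85 + 36.20 = 932.05; u = 36.20/932.05 = 3.88%.
August: labor force = 887.32 + 35.53 = 922.85; u = 35.53/922.85 = 3.85%.
Change = 3.85% − 3.88% = −0.03 pp.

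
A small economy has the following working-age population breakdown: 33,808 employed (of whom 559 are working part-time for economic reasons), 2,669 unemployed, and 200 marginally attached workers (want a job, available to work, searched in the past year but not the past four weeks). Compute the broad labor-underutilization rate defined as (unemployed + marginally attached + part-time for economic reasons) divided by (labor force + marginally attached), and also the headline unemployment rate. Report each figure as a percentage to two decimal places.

Labor force = 33,808 + 2,669 = 36,477.
Numerator = 2,669 + 200 + 559 = 3,428.
Denominator = 36,477 + 200 = 36,677.
Broad rate = 3,428 / 36,677 = 9.35%.
Headline unemployment rate = 2,669 / 36,477 = 7.32%.

Broad underutilization rate ≈ 9.35%; headline unemployment rate ≈ 7.32%.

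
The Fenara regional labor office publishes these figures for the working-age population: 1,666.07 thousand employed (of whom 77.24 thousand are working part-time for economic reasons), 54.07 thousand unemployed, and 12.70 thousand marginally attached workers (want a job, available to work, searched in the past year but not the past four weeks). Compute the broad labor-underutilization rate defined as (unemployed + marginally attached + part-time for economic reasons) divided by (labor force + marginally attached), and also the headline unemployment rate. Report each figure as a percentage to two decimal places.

Labor force = 1,666.07 + 54.07 = 1,720.14 thousand.
Numerator = 54.07 + 12.70 + 77.24 = 144.01 thousand.
Denominator = 1,720.14 + 12.70 = 1,732.84 thousand.
Broad rate = 144.01 / 1,732.84 = 8.31%.
Headline unemployment rate = 54.07 / 1,720.14 = 3.14%.

Broad underutilization rate ≈ 8.31%; headline unemployment rate ≈ 3.14%.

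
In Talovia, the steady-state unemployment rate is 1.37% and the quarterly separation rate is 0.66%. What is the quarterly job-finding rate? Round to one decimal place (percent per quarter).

From u* = s/(s+f): f = s·(1−u)/u.
f = 0.66 × (1 − 0.0137) / 0.0137 = 0.6510 / 0.0137 ≈ 47.5% per quarter.

Job-finding rate ≈ 47.5% per quarter.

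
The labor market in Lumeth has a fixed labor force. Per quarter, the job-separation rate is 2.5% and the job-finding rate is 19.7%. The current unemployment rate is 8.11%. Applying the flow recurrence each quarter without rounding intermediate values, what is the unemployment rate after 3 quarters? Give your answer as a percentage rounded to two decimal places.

Unemployment rate after three quarters ≈ 9.78%.

With a fixed labor force, u_{t+1} = u_t + s·(1−u_t) − f·u_t = u_t·(1−s−f) + s.
Here 1−s−f = 0.778 and s = 0.025.
u_1 = 0.081100 × 0.778 + 0.025 = 0.088096.
u_2 = 0.088096 × 0.778 + 0.025 = 0.093539.
u_3 = 0.093539 × 0.778 + 0.025 = 0.097773.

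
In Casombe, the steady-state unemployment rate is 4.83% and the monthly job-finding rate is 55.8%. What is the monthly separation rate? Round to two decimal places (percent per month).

From u* = s/(s+f): s = u·f/(1−u).
s = 0.0483 × 55.8 / (1 − 0.0483) = 2.6951 / 0.9517 ≈ 2.83% per month.

Separation rate ≈ 2.83% per month.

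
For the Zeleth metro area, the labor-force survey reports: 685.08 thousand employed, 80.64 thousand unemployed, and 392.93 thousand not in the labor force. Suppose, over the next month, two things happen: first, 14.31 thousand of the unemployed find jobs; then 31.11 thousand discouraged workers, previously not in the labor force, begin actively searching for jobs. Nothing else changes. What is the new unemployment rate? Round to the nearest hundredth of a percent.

Initially, labor force = 685.08 + 80.64 = 765.72 thousand, so u = 80.64/765.72 = 10.53%.
After the first change, unemployed falls and employed rises by 14.31; labor force unchanged → E = 699.39, U = 66.33, labor force = 765.72 thousand.
After the second change, unemployed and labor force both rise by 31.11 → E = 699.39, U = 97.44, labor force = 796.83 thousand.
New unemployment rate = 97.44 / 796.83 = 12.23%.

New unemployment rate ≈ 12.23%.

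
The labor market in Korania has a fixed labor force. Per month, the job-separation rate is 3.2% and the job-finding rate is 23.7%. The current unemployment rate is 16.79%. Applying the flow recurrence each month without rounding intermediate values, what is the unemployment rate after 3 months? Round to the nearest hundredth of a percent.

Unemployment rate after three months ≈ 13.81%.

With a fixed labor force, u_{t+1} = u_t + s·(1−u_t) − f·u_t = u_t·(1−s−f) + s.
Here 1−s−f = 0.731 and s = 0.032.
u_1 = 0.167900 × 0.731 + 0.032 = 0.154735.
u_2 = 0.154735 × 0.731 + 0.032 = 0.145111.
u_3 = 0.145111 × 0.731 + 0.032 = 0.138076.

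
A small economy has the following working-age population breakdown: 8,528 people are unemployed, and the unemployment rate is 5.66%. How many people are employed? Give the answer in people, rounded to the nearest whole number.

Labor force = U / u = 8,528 / 0.0566 ≈ 150,671.
Employed = labor force − unemployed = 150,671 − 8,528 = 142,143.

About 142,143 are employed.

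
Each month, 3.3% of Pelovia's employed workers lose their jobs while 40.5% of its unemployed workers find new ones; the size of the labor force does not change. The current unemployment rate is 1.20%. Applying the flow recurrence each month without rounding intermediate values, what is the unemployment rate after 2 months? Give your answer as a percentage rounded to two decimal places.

With a fixed labor force, u_{t+1} = u_t + s·(1−u_t) − f·u_t = u_t·(1−s−f) + s.
Here 1−s−f = 0.562 and s = 0.033.
u_1 = 0.012000 × 0.562 + 0.033 = 0.039744.
u_2 = 0.039744 × 0.562 + 0.033 = 0.055336.

Unemployment rate after two months ≈ 5.53%.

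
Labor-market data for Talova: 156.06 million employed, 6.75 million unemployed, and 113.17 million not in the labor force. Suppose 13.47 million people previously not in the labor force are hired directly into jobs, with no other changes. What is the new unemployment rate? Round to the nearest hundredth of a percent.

Initially, labor force = 156.06 + 6.75 = 162.81 million, so u = 6.75/162.81 = 4.15%.
After the change, employed and labor force both rise by 13.47; unemployed unchanged → E = 169.53, U = 6.75, labor force = 176.28 million.
New unemployment rate = 6.75 / 176.28 = 3.83%.

New unemployment rate ≈ 3.83%.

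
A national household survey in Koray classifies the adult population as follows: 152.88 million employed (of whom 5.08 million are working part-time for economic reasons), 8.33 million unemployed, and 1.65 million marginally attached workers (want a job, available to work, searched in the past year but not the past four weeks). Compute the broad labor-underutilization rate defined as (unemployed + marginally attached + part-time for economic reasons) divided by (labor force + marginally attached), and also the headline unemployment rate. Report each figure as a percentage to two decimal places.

Labor force = 152.88 + 8.33 = 161.21 million.
Numerator = 8.33 + 1.65 + 5.08 = 15.06 million.
Denominator = 161.21 + 1.65 = 162.86 million.
Broad rate = 15.06 / 162.86 = 9.25%.
Headline unemployment rate = 8.33 / 161.21 = 5.17%.

Broad underutilization rate ≈ 9.25%; headline unemployment rate ≈ 5.17%.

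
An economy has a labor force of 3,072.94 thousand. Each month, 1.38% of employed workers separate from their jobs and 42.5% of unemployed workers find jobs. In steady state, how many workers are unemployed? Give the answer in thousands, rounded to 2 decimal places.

About 96.64 thousand are unemployed in steady state.

Steady-state unemployment rate u* = s/(s+f) = 1.38/(1.38+42.5) = 0.031449.
Unemployed = u* × labor force = 0.031449 × 3,072.94 ≈ 96.64 thousand.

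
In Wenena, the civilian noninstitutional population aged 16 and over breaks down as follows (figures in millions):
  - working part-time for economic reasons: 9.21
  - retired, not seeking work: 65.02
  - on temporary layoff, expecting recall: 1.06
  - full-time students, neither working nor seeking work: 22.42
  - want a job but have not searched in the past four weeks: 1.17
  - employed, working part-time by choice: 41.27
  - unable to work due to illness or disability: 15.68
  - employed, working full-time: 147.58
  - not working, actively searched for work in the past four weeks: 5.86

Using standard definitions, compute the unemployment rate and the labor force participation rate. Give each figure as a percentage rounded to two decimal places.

Employed = 9.21 + 41.27 + 147.58 = 198.06 million (anyone who worked, including part-time for economic reasons, counts as employed).
Unemployed = 1.06 + 5.86 = 6.92 million (jobless and actively searching, or on temporary layoff).
Labor force = 198.06 + 6.92 = 204.98 million.
Not in labor force = 65.02 + 22.42 + 1.17 + 15.68 = 104.29 million (those not working and not actively searching are outside the labor force — including those who want a job but have given up searching).
Civilian working-age population = 204.98 + 104.29 = 309.27 million.
Unemployment rate = 6.92 / 204.98 = 3.38%.
Labor force participation rate = 204.98 / 309.27 = 66.28%.

Unemployment rate ≈ 3.38%; labor force participation rate ≈ 66.28%.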